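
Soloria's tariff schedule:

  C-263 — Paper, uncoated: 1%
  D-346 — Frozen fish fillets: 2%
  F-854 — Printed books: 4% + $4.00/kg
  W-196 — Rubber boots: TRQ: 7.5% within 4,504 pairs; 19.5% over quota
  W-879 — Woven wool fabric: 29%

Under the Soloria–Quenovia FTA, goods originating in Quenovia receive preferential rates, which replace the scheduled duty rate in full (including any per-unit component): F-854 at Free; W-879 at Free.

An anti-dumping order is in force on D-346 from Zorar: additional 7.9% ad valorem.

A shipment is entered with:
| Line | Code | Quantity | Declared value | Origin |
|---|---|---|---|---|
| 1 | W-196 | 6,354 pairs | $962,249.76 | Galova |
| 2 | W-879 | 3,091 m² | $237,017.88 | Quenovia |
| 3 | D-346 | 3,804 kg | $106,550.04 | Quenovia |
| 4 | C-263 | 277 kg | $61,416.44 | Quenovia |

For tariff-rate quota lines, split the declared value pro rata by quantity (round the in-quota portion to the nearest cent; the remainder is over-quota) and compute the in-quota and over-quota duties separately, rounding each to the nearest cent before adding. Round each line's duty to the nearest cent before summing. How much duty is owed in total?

$108,533.57

Line 1 (W-196, Galova, 6,354 pairs, $962,249.76):
Code W-196 is under a tariff-rate quota (threshold 4,504 pairs). In-quota: 4,504 pairs at 7.5%; over-quota: 1,850 pairs at 19.5%.
Pro-rata value split: in-quota = $962,249.76 × 4,504/6,354 = $682,085.76; over-quota = $962,249.76 − $682,085.76 = $280,164.00.
In-quota duty = $682,085.76 × 7.5% = $51,156.43. Over-quota duty = $280,164.00 × 19.5% = $54,631.98.
Line duty = $51,156.43 + $54,631.98 = $105,788.41.
Line 2 (W-879, Quenovia, 3,091 m², $237,017.88):
Base rate for W-879 is 29%.
Origin Quenovia qualifies under the Soloria–Quenovia agreement and W-879 is covered: preferential rate Free applies instead.
Duty = $237,017.88 × 0% = $0.00.
Line 3 (D-346, Quenovia, 3,804 kg, $106,550.04):
Base rate for D-346 is 2%.
Origin Quenovia is the FTA partner but D-346 is not on the preference list; base rate stands.
The additional-duty order on D-346 targets Zorar, not Quenovia; it does not apply.
Duty = $106,550.04 × 2% = $2,131.00.
Line 4 (C-263, Quenovia, 277 kg, $61,416.44):
Base rate for C-263 is 1%.
Origin Quenovia is the FTA partner but C-263 is not on the preference list; base rate stands.
Duty = $61,416.44 × 1% = $614.16.
Total = $105,788.41 + $0.00 + $2,131.00 + $614.16 = $108,533.57.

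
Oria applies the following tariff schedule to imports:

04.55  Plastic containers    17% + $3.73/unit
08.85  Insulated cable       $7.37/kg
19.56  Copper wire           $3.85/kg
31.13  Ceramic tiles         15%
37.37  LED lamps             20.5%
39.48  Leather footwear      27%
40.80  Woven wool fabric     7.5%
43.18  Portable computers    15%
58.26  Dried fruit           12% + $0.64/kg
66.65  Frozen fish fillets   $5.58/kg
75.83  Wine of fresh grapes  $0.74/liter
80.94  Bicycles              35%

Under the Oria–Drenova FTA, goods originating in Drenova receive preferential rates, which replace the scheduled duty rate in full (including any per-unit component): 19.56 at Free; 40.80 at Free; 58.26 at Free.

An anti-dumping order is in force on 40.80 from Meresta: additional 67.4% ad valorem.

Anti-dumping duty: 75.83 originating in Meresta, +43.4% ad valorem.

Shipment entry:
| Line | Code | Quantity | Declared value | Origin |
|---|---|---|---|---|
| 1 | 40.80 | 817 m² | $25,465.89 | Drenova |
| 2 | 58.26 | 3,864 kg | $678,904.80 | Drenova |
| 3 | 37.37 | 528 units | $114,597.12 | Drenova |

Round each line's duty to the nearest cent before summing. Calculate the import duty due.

$23,492.41

Line 1 (40.80, Drenova, 817 m², $25,465.89):
Base rate for 40.80 is 7.5%.
Origin Drenova qualifies under the Oria–Drenova agreement and 40.80 is covered: preferential rate Free applies instead.
The additional-duty order on 40.80 targets Meresta, not Drenova; it does not apply.
Duty = $25,465.89 × 0% = $0.00.
Line 2 (58.26, Drenova, 3,864 kg, $678,904.80):
Base rate for 58.26 is 12% + $0.64/kg.
Origin Drenova qualifies under the Oria–Drenova agreement and 58.26 is covered: preferential rate Free applies instead.
Duty = $678,904.80 × 0% = $0.00.
Line 3 (37.37, Drenova, 528 units, $114,597.12):
Base rate for 37.37 is 20.5%.
Origin Drenova is the FTA partner but 37.37 is not on the preference list; base rate stands.
Duty = $114,597.12 × 20.5% = $23,492.41.
Total = $0.00 + $0.00 + $23,492.41 = $23,492.41.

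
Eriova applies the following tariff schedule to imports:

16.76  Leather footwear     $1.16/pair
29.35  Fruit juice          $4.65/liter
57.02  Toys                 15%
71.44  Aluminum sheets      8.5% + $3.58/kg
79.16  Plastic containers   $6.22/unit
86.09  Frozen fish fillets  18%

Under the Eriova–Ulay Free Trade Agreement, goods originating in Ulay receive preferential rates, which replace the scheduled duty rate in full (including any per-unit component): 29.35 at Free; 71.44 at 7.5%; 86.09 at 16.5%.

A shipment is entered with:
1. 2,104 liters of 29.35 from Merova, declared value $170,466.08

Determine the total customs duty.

$9,783.60

Line 1 (29.35, Merova, 2,104 liters, $170,466.08):
Base rate for 29.35 is $4.65/liter.
29.35 has an FTA preferential rate, but origin Merova is not Ulay; base rate stands.
Duty = 2,104 × $4.65 = $9,783.60.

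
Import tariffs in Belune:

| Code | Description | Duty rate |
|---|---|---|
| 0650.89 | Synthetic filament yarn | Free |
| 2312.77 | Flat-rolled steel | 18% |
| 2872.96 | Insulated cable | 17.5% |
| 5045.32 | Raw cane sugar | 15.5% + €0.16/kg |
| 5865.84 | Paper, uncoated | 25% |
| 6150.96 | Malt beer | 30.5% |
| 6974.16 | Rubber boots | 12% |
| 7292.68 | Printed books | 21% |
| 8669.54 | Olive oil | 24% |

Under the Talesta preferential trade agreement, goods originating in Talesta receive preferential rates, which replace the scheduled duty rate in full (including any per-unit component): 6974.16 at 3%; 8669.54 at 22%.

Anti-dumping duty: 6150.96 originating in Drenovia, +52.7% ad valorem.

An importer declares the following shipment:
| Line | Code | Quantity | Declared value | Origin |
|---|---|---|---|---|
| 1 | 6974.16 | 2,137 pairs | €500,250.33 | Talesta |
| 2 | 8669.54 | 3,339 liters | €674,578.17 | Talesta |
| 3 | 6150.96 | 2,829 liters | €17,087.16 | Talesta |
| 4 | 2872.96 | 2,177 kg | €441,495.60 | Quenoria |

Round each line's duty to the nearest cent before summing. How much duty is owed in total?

Line 1 (6974.16, Talesta, 2,137 pairs, €500,250.33):
Base rate for 6974.16 is 12%.
Origin Talesta qualifies under the Belune–Talesta agreement and 6974.16 is covered: preferential rate 3% applies instead.
Duty = €500,250.33 × 3% = €15,007.51.
Line 2 (8669.54, Talesta, 3,339 liters, €674,578.17):
Base rate for 8669.54 is 24%.
Origin Talesta qualifies under the Belune–Talesta agreement and 8669.54 is covered: preferential rate 22% applies instead.
Duty = €674,578.17 × 22% = €148,407.20.
Line 3 (6150.96, Talesta, 2,829 liters, €17,087.16):
Base rate for 6150.96 is 30.5%.
Origin Talesta is the FTA partner but 6150.96 is not on the preference list; base rate stands.
The additional-duty order on 6150.96 targets Drenovia, not Talesta; it does not apply.
Duty = €17,087.16 × 30.5% = €5,211.58.
Line 4 (2872.96, Quenoria, 2,177 kg, €441,495.60):
Base rate for 2872.96 is 17.5%.
Duty = €441,495.60 × 17.5% = €77,261.73.
Total = €15,007.51 + €148,407.20 + €5,211.58 + €77,261.73 = €245,888.02.

€245,888.02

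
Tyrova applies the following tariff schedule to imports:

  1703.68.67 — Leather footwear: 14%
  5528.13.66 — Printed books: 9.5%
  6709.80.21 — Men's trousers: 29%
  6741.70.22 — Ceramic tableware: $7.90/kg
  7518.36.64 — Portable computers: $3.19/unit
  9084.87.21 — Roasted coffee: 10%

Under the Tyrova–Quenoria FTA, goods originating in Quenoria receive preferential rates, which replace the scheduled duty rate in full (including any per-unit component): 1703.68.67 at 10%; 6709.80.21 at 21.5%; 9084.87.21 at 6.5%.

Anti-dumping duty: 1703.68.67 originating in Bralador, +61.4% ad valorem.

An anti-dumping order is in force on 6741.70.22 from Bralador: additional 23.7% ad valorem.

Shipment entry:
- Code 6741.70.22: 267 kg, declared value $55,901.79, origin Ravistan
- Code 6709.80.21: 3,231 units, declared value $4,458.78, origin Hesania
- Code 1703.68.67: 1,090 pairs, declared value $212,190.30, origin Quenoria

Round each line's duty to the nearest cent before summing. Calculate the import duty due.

Line 1 (6741.70.22, Ravistan, 267 kg, $55,901.79):
Base rate for 6741.70.22 is $7.90/kg.
The additional-duty order on 6741.70.22 targets Bralador, not Ravistan; it does not apply.
Duty = 267 × $7.90 = $2,109.30.
Line 2 (6709.80.21, Hesania, 3,231 units, $4,458.78):
Base rate for 6709.80.21 is 29%.
6709.80.21 has an FTA preferential rate, but origin Hesania is not Quenoria; base rate stands.
Duty = $4,458.78 × 29% = $1,293.05.
Line 3 (1703.68.67, Quenoria, 1,090 pairs, $212,190.30):
Base rate for 1703.68.67 is 14%.
Origin Quenoria qualifies under the Tyrova–Quenoria agreement and 1703.68.67 is covered: preferential rate 10% applies instead.
The additional-duty order on 1703.68.67 targets Bralador, not Quenoria; it does not apply.
Duty = $212,190.30 × 10% = $21,219.03.
Total = $2,109.30 + $1,293.05 + $21,219.03 = $24,621.38.

$24,621.38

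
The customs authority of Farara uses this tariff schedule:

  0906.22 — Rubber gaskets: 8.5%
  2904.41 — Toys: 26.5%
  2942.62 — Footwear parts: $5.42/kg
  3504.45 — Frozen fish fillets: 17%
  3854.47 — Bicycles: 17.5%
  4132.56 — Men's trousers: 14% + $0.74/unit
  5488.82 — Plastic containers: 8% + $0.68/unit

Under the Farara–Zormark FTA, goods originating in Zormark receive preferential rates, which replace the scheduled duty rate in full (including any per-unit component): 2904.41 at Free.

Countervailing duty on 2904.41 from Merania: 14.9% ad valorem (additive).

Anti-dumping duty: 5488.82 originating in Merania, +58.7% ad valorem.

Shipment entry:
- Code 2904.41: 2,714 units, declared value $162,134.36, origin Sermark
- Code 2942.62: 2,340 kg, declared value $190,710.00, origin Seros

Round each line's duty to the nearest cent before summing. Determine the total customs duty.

Line 1 (2904.41, Sermark, 2,714 units, $162,134.36):
Base rate for 2904.41 is 26.5%.
2904.41 has an FTA preferential rate, but origin Sermark is not Zormark; base rate stands.
The additional-duty order on 2904.41 targets Merania, not Sermark; it does not apply.
Duty = $162,134.36 × 26.5% = $42,965.61.
Line 2 (2942.62, Seros, 2,340 kg, $190,710.00):
Base rate for 2942.62 is $5.42/kg.
Duty = 2,340 × $5.42 = $12,682.80.
Total = $42,965.61 + $12,682.80 = $55,648.41.

$55,648.41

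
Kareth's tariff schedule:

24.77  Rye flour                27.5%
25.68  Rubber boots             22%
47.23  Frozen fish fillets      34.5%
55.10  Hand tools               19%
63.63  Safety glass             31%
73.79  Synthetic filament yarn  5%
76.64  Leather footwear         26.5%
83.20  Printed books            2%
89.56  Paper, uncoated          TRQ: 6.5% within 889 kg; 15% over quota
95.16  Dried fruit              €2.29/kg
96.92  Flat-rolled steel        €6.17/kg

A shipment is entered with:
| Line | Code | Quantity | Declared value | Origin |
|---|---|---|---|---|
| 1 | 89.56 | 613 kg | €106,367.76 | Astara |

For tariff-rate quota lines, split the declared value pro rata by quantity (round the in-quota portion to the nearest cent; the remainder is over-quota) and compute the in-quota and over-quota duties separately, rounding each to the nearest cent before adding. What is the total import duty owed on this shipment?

Line 1 (89.56, Astara, 613 kg, €106,367.76):
Code 89.56 is under a tariff-rate quota (threshold 889 kg). Quantity 613 kg is within the quota, so the in-quota rate 6.5% applies to the full value.
Duty = €106,367.76 × 6.5% = €6,913.90.

€6,913.90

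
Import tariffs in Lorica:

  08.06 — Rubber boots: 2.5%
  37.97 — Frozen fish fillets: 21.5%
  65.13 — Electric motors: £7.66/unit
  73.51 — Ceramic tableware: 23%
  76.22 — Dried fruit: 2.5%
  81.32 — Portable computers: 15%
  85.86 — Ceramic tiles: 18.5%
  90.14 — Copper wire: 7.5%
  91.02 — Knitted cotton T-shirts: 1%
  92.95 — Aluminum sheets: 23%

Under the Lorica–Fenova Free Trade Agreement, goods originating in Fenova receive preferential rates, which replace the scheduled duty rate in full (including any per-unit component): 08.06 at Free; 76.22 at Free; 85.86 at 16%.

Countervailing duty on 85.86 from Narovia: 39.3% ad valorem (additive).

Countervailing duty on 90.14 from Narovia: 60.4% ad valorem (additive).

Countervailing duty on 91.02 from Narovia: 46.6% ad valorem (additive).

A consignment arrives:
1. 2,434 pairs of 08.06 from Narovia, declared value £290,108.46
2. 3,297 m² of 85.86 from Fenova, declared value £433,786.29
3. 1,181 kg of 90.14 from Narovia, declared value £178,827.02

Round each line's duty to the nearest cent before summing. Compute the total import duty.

Line 1 (08.06, Narovia, 2,434 pairs, £290,108.46):
Base rate for 08.06 is 2.5%.
08.06 has an FTA preferential rate, but origin Narovia is not Fenova; base rate stands.
Duty = £290,108.46 × 2.5% = £7,252.71.
Line 2 (85.86, Fenova, 3,297 m², £433,786.29):
Base rate for 85.86 is 18.5%.
Origin Fenova qualifies under the Lorica–Fenova agreement and 85.86 is covered: preferential rate 16% applies instead.
The additional-duty order on 85.86 targets Narovia, not Fenova; it does not apply.
Duty = £433,786.29 × 16% = £69,405.81.
Line 3 (90.14, Narovia, 1,181 kg, £178,827.02):
Base rate for 90.14 is 7.5%.
Additional duty on 90.14 from Narovia: +60.4%. Applied ad valorem rate: 7.5% + 60.4% = 67.9%.
Duty = £178,827.02 × 67.9% = £121,423.55.
Total = £7,252.71 + £69,405.81 + £121,423.55 = £198,082.07.

£198,082.07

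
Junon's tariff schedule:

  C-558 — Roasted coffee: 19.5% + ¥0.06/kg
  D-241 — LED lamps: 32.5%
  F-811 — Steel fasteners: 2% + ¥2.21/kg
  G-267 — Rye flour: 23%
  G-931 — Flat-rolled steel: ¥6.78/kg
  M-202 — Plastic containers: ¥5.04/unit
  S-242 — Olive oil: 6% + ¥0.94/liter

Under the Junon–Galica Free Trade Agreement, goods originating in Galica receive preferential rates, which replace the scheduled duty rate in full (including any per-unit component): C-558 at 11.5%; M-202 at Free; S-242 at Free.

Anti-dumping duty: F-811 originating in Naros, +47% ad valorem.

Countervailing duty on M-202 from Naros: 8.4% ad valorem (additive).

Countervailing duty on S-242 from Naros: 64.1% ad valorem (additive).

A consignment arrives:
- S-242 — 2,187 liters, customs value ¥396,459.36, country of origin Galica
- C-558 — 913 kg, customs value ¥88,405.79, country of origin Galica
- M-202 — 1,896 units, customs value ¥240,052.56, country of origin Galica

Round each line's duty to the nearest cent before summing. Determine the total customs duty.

¥10,166.67

Line 1 (S-242, Galica, 2,187 liters, ¥396,459.36):
Base rate for S-242 is 6% + ¥0.94/liter.
Origin Galica qualifies under the Junon–Galica agreement and S-242 is covered: preferential rate Free applies instead.
The additional-duty order on S-242 targets Naros, not Galica; it does not apply.
Duty = ¥396,459.36 × 0% = ¥0.00.
Line 2 (C-558, Galica, 913 kg, ¥88,405.79):
Base rate for C-558 is 19.5% + ¥0.06/kg.
Origin Galica qualifies under the Junon–Galica agreement and C-558 is covered: preferential rate 11.5% applies instead.
Duty = ¥88,405.79 × 11.5% = ¥10,166.67.
Line 3 (M-202, Galica, 1,896 units, ¥240,052.56):
Base rate for M-202 is ¥5.04/unit.
Origin Galica qualifies under the Junon–Galica agreement and M-202 is covered: preferential rate Free applies instead.
The additional-duty order on M-202 targets Naros, not Galica; it does not apply.
Duty = ¥240,052.56 × 0% = ¥0.00.
Total = ¥0.00 + ¥10,166.67 + ¥0.00 = ¥10,166.67.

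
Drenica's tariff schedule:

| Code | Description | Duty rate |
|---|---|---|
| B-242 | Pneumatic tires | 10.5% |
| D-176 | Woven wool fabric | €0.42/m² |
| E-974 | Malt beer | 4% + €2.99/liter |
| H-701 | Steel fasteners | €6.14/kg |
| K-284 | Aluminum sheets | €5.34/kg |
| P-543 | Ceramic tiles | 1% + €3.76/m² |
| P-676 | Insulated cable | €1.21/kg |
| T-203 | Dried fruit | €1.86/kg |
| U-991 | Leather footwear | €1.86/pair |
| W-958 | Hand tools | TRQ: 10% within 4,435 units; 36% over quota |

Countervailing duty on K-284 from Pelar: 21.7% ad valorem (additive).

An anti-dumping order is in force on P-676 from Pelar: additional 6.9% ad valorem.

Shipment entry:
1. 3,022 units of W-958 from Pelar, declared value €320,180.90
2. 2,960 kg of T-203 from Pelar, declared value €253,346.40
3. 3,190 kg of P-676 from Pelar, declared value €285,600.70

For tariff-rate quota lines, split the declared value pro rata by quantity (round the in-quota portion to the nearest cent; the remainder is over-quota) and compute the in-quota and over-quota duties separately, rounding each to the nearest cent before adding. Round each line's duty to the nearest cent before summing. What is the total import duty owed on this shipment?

Line 1 (W-958, Pelar, 3,022 units, €320,180.90):
Code W-958 is under a tariff-rate quota (threshold 4,435 units). Quantity 3,022 units is within the quota, so the in-quota rate 10% applies to the full value.
Duty = €320,180.90 × 10% = €32,018.09.
Line 2 (T-203, Pelar, 2,960 kg, €253,346.40):
Base rate for T-203 is €1.86/kg.
Duty = 2,960 × €1.86 = €5,505.60.
Line 3 (P-676, Pelar, 3,190 kg, €285,600.70):
Base rate for P-676 is €1.21/kg.
Additional duty on P-676 from Pelar: +6.9% ad valorem. Applied ad valorem rate = 6.9%.
Duty = €285,600.70 × 6.9% + 3,190 × €1.21 = €23,566.35.
Total = €32,018.09 + €5,505.60 + €23,566.35 = €61,090.04.

€61,090.04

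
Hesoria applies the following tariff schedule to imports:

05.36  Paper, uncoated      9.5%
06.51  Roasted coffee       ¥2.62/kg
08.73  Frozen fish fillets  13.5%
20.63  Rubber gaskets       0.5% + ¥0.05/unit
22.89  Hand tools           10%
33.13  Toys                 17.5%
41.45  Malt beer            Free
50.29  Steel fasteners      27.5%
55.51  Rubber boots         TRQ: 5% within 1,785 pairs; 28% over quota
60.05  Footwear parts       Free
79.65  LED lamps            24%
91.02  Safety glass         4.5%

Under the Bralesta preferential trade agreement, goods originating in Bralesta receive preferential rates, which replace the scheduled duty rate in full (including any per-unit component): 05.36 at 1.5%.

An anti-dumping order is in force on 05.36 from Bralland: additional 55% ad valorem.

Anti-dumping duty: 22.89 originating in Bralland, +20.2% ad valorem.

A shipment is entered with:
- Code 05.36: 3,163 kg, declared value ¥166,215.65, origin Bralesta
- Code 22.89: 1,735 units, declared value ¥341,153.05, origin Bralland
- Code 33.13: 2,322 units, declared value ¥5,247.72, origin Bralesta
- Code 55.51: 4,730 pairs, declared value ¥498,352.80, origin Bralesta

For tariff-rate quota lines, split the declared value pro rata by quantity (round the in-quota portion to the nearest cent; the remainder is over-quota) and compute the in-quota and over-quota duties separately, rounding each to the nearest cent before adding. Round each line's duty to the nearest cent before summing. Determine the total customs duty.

Line 1 (05.36, Bralesta, 3,163 kg, ¥166,215.65):
Base rate for 05.36 is 9.5%.
Origin Bralesta qualifies under the Hesoria–Bralesta agreement and 05.36 is covered: preferential rate 1.5% applies instead.
The additional-duty order on 05.36 targets Bralland, not Bralesta; it does not apply.
Duty = ¥166,215.65 × 1.5% = ¥2,493.23.
Line 2 (22.89, Bralland, 1,735 units, ¥341,153.05):
Base rate for 22.89 is 10%.
Additional duty on 22.89 from Bralland: +20.2%. Applied ad valorem rate: 10% + 20.2% = 30.2%.
Duty = ¥341,153.05 × 30.2% = ¥103,028.22.
Line 3 (33.13, Bralesta, 2,322 units, ¥5,247.72):
Base rate for 33.13 is 17.5%.
Origin Bralesta is the FTA partner but 33.13 is not on the preference list; base rate stands.
Duty = ¥5,247.72 × 17.5% = ¥918.35.
Line 4 (55.51, Bralesta, 4,730 pairs, ¥498,352.80):
Code 55.51 is under a tariff-rate quota (threshold 1,785 pairs). In-quota: 1,785 pairs at 5%; over-quota: 2,945 pairs at 28%.
Pro-rata value split: in-quota = ¥498,352.80 × 1,785/4,730 = ¥188,067.60; over-quota = ¥498,352.80 − ¥188,067.60 = ¥310,285.20.
In-quota duty = ¥188,067.60 × 5% = ¥9,403.38. Over-quota duty = ¥310,285.20 × 28% = ¥86,879.86.
Line duty = ¥9,403.38 + ¥86,879.86 = ¥96,283.24.
Total = ¥2,493.23 + ¥103,028.22 + ¥918.35 + ¥96,283.24 = ¥202,723.04.

¥202,723.04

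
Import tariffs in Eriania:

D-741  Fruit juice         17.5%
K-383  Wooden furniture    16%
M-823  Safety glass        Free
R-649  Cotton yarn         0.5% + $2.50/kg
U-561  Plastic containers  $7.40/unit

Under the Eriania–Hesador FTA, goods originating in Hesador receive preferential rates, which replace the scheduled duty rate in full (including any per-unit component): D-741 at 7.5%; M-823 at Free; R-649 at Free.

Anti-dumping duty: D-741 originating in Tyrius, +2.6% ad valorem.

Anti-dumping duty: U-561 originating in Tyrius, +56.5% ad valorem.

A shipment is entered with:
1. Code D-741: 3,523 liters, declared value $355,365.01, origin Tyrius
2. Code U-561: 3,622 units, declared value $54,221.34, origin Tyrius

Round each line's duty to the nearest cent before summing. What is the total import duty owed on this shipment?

Line 1 (D-741, Tyrius, 3,523 liters, $355,365.01):
Base rate for D-741 is 17.5%.
D-741 has an FTA preferential rate, but origin Tyrius is not Hesador; base rate stands.
Additional duty on D-741 from Tyrius: +2.6%. Applied ad valorem rate: 17.5% + 2.6% = 20.1%.
Duty = $355,365.01 × 20.1% = $71,428.37.
Line 2 (U-561, Tyrius, 3,622 units, $54,221.34):
Base rate for U-561 is $7.40/unit.
Additional duty on U-561 from Tyrius: +56.5% ad valorem. Applied ad valorem rate = 56.5%.
Duty = $54,221.34 × 56.5% + 3,622 × $7.40 = $57,437.86.
Total = $71,428.37 + $57,437.86 = $128,866.23.

$128,866.23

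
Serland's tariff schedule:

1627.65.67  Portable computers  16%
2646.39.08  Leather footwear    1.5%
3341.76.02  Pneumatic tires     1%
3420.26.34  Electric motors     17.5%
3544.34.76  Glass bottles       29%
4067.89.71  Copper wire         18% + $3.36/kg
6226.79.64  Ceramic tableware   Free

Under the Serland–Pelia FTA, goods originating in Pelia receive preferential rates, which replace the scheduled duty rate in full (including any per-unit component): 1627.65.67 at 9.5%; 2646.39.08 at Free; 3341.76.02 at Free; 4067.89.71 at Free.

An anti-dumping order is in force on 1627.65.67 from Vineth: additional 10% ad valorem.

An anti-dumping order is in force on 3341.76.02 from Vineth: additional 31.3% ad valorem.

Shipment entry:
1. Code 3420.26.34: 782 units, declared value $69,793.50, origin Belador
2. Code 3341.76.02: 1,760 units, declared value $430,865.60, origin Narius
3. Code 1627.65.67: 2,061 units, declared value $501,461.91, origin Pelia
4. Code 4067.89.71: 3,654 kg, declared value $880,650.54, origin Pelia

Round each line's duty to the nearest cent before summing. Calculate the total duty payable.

$64,161.40

Line 1 (3420.26.34, Belador, 782 units, $69,793.50):
Base rate for 3420.26.34 is 17.5%.
Duty = $69,793.50 × 17.5% = $12,213.86.
Line 2 (3341.76.02, Narius, 1,760 units, $430,865.60):
Base rate for 3341.76.02 is 1%.
3341.76.02 has an FTA preferential rate, but origin Narius is not Pelia; base rate stands.
The additional-duty order on 3341.76.02 targets Vineth, not Narius; it does not apply.
Duty = $430,865.60 × 1% = $4,308.66.
Line 3 (1627.65.67, Pelia, 2,061 units, $501,461.91):
Base rate for 1627.65.67 is 16%.
Origin Pelia qualifies under the Serland–Pelia agreement and 1627.65.67 is covered: preferential rate 9.5% applies instead.
The additional-duty order on 1627.65.67 targets Vineth, not Pelia; it does not apply.
Duty = $501,461.91 × 9.5% = $47,638.88.
Line 4 (4067.89.71, Pelia, 3,654 kg, $880,650.54):
Base rate for 4067.89.71 is 18% + $3.36/kg.
Origin Pelia qualifies under the Serland–Pelia agreement and 4067.89.71 is covered: preferential rate Free applies instead.
Duty = $880,650.54 × 0% = $0.00.
Total = $12,213.86 + $4,308.66 + $47,638.88 + $0.00 = $64,161.40.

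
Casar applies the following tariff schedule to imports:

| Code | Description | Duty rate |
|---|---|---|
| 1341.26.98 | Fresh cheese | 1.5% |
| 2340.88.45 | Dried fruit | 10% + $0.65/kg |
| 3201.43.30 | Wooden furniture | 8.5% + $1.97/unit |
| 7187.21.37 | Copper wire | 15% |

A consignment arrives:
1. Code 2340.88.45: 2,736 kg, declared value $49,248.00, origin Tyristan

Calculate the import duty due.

$6,703.20

Line 1 (2340.88.45, Tyristan, 2,736 kg, $49,248.00):
Base rate for 2340.88.45 is 10% + $0.65/kg.
Duty = $49,248.00 × 10% + 2,736 × $0.65 = $6,703.20.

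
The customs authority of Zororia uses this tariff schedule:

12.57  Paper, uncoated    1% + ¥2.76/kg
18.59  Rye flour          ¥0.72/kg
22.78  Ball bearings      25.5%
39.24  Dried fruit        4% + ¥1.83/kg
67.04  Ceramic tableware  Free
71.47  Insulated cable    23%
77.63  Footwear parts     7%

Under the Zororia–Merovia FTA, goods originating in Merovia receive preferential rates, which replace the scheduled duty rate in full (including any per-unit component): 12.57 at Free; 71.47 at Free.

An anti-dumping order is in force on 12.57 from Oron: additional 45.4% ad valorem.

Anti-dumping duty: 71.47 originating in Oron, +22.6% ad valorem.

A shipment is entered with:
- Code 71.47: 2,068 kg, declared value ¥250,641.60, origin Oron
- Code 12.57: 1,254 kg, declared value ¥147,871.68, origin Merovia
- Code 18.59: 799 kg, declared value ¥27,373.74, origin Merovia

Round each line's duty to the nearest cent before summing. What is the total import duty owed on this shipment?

Line 1 (71.47, Oron, 2,068 kg, ¥250,641.60):
Base rate for 71.47 is 23%.
71.47 has an FTA preferential rate, but origin Oron is not Merovia; base rate stands.
Additional duty on 71.47 from Oron: +22.6%. Applied ad valorem rate: 23% + 22.6% = 45.6%.
Duty = ¥250,641.60 × 45.6% = ¥114,292.57.
Line 2 (12.57, Merovia, 1,254 kg, ¥147,871.68):
Base rate for 12.57 is 1% + ¥2.76/kg.
Origin Merovia qualifies under the Zororia–Merovia agreement and 12.57 is covered: preferential rate Free applies instead.
The additional-duty order on 12.57 targets Oron, not Merovia; it does not apply.
Duty = ¥147,871.68 × 0% = ¥0.00.
Line 3 (18.59, Merovia, 799 kg, ¥27,373.74):
Base rate for 18.59 is ¥0.72/kg.
Origin Merovia is the FTA partner but 18.59 is not on the preference list; base rate stands.
Duty = 799 × ¥0.72 = ¥575.28.
Total = ¥114,292.57 + ¥0.00 + ¥575.28 = ¥114,867.85.

¥114,867.85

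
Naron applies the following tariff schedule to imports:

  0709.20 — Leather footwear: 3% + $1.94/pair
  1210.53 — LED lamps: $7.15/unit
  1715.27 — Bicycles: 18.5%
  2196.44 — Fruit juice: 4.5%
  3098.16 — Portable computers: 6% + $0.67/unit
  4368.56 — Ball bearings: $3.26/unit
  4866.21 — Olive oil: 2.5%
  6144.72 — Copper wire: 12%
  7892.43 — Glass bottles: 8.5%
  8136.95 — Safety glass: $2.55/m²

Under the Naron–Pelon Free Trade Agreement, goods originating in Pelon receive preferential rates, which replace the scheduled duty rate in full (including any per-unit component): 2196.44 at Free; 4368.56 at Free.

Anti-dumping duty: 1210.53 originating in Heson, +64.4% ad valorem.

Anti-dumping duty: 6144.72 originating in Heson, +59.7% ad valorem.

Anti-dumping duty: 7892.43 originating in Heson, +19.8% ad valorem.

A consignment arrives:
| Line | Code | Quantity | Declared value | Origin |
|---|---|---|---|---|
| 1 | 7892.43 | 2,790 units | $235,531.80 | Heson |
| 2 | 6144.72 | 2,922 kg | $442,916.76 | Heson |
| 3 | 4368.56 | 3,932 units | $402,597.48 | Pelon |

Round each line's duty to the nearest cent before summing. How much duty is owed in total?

$384,226.82

Line 1 (7892.43, Heson, 2,790 units, $235,531.80):
Base rate for 7892.43 is 8.5%.
Additional duty on 7892.43 from Heson: +19.8%. Applied ad valorem rate: 8.5% + 19.8% = 28.3%.
Duty = $235,531.80 × 28.3% = $66,655.50.
Line 2 (6144.72, Heson, 2,922 kg, $442,916.76):
Base rate for 6144.72 is 12%.
Additional duty on 6144.72 from Heson: +59.7%. Applied ad valorem rate: 12% + 59.7% = 71.7%.
Duty = $442,916.76 × 71.7% = $317,571.32.
Line 3 (4368.56, Pelon, 3,932 units, $402,597.48):
Base rate for 4368.56 is $3.26/unit.
Origin Pelon qualifies under the Naron–Pelon agreement and 4368.56 is covered: preferential rate Free applies instead.
Duty = $402,597.48 × 0% = $0.00.
Total = $66,655.50 + $317,571.32 + $0.00 = $384,226.82.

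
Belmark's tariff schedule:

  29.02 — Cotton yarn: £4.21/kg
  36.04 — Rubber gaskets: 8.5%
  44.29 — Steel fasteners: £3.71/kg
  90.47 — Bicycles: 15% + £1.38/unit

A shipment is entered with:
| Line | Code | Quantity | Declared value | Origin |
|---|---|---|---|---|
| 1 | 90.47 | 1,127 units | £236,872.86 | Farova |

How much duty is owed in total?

Line 1 (90.47, Farova, 1,127 units, £236,872.86):
Base rate for 90.47 is 15% + £1.38/unit.
Duty = £236,872.86 × 15% + 1,127 × £1.38 = £37,086.19.

£37,086.19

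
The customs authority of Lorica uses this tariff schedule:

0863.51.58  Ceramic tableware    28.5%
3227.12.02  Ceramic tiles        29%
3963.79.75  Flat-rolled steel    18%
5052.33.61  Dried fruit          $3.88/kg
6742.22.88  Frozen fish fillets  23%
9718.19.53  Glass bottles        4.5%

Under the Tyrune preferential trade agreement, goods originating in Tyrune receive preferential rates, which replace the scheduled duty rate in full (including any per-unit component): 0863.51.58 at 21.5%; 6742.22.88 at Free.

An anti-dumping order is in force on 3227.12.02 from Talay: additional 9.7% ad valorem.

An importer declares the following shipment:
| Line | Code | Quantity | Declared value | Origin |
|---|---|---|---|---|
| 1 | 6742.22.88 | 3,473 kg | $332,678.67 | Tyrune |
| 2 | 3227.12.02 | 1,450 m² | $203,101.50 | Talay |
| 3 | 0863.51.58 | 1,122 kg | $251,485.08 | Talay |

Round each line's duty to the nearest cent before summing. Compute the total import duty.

$150,273.53

Line 1 (6742.22.88, Tyrune, 3,473 kg, $332,678.67):
Base rate for 6742.22.88 is 23%.
Origin Tyrune qualifies under the Lorica–Tyrune agreement and 6742.22.88 is covered: preferential rate Free applies instead.
Duty = $332,678.67 × 0% = $0.00.
Line 2 (3227.12.02, Talay, 1,450 m², $203,101.50):
Base rate for 3227.12.02 is 29%.
Additional duty on 3227.12.02 from Talay: +9.7%. Applied ad valorem rate: 29% + 9.7% = 38.7%.
Duty = $203,101.50 × 38.7% = $78,600.28.
Line 3 (0863.51.58, Talay, 1,122 kg, $251,485.08):
Base rate for 0863.51.58 is 28.5%.
0863.51.58 has an FTA preferential rate, but origin Talay is not Tyrune; base rate stands.
Duty = $251,485.08 × 28.5% = $71,673.25.
Total = $0.00 + $78,600.28 + $71,673.25 = $150,273.53.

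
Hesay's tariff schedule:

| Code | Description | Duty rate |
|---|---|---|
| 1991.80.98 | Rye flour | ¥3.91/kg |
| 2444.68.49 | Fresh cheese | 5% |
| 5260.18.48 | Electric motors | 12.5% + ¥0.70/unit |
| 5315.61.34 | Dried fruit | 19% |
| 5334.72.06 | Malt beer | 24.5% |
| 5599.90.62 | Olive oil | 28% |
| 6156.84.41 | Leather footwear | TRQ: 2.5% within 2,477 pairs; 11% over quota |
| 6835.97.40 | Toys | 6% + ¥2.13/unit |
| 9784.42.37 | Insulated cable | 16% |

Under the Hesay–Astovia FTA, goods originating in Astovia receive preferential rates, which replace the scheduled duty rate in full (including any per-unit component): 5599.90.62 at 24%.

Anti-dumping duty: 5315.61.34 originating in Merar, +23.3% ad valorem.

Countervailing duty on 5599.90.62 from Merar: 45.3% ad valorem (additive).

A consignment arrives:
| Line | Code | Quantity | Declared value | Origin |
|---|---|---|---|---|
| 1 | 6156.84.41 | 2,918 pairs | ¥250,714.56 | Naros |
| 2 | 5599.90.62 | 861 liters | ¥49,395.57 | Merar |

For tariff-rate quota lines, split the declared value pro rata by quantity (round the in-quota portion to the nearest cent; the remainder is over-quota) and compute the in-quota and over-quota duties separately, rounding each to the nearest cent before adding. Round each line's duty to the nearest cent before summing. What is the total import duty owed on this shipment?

¥45,695.53

Line 1 (6156.84.41, Naros, 2,918 pairs, ¥250,714.56):
Code 6156.84.41 is under a tariff-rate quota (threshold 2,477 pairs). In-quota: 2,477 pairs at 2.5%; over-quota: 441 pairs at 11%.
Pro-rata value split: in-quota = ¥250,714.56 × 2,477/2,918 = ¥212,823.84; over-quota = ¥250,714.56 − ¥212,823.84 = ¥37,890.72.
In-quota duty = ¥212,823.84 × 2.5% = ¥5,320.60. Over-quota duty = ¥37,890.72 × 11% = ¥4,167.98.
Line duty = ¥5,320.60 + ¥4,167.98 = ¥9,488.58.
Line 2 (5599.90.62, Merar, 861 liters, ¥49,395.57):
Base rate for 5599.90.62 is 28%.
5599.90.62 has an FTA preferential rate, but origin Merar is not Astovia; base rate stands.
Additional duty on 5599.90.62 from Merar: +45.3%. Applied ad valorem rate: 28% + 45.3% = 73.3%.
Duty = ¥49,395.57 × 73.3% = ¥36,206.95.
Total = ¥9,488.58 + ¥36,206.95 = ¥45,695.53.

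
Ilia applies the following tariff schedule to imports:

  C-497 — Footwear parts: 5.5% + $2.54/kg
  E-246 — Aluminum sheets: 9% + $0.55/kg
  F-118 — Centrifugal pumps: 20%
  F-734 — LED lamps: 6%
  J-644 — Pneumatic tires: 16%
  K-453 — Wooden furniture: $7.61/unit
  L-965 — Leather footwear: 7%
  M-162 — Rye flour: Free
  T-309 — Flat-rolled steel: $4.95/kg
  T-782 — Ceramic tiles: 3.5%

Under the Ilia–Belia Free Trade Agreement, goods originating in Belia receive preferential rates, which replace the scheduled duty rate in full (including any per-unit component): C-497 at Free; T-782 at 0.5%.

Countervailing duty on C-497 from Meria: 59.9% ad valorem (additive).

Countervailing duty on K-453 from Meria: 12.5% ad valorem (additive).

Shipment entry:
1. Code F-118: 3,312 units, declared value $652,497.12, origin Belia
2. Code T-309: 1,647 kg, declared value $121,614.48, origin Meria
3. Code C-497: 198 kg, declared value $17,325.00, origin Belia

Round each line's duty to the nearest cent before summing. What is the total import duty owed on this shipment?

Line 1 (F-118, Belia, 3,312 units, $652,497.12):
Base rate for F-118 is 20%.
Origin Belia is the FTA partner but F-118 is not on the preference list; base rate stands.
Duty = $652,497.12 × 20% = $130,499.42.
Line 2 (T-309, Meria, 1,647 kg, $121,614.48):
Base rate for T-309 is $4.95/kg.
Duty = 1,647 × $4.95 = $8,152.65.
Line 3 (C-497, Belia, 198 kg, $17,325.00):
Base rate for C-497 is 5.5% + $2.54/kg.
Origin Belia qualifies under the Ilia–Belia agreement and C-497 is covered: preferential rate Free applies instead.
The additional-duty order on C-497 targets Meria, not Belia; it does not apply.
Duty = $17,325.00 × 0% = $0.00.
Total = $130,499.42 + $8,152.65 + $0.00 = $138,652.07.

$138,652.07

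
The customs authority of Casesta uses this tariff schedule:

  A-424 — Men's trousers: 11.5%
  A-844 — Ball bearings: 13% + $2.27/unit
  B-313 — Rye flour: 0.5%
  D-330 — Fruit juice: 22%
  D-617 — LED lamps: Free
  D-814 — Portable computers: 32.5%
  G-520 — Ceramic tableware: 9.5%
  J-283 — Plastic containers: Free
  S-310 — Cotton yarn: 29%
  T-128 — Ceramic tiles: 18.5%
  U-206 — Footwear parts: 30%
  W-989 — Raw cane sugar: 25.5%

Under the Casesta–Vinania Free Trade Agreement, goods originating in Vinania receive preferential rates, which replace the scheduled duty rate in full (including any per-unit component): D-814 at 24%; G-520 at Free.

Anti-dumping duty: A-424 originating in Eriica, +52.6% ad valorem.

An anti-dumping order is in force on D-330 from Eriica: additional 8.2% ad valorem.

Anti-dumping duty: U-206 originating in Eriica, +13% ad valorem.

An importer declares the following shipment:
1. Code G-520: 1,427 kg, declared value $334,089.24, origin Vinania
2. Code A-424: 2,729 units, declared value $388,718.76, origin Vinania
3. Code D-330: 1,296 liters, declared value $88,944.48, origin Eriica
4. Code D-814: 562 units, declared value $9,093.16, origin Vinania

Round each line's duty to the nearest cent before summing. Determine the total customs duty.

Line 1 (G-520, Vinania, 1,427 kg, $334,089.24):
Base rate for G-520 is 9.5%.
Origin Vinania qualifies under the Casesta–Vinania agreement and G-520 is covered: preferential rate Free applies instead.
Duty = $334,089.24 × 0% = $0.00.
Line 2 (A-424, Vinania, 2,729 units, $388,718.76):
Base rate for A-424 is 11.5%.
Origin Vinania is the FTA partner but A-424 is not on the preference list; base rate stands.
The additional-duty order on A-424 targets Eriica, not Vinania; it does not apply.
Duty = $388,718.76 × 11.5% = $44,702.66.
Line 3 (D-330, Eriica, 1,296 liters, $88,944.48):
Base rate for D-330 is 22%.
Additional duty on D-330 from Eriica: +8.2%. Applied ad valorem rate: 22% + 8.2% = 30.2%.
Duty = $88,944.48 × 30.2% = $26,861.23.
Line 4 (D-814, Vinania, 562 units, $9,093.16):
Base rate for D-814 is 32.5%.
Origin Vinania qualifies under the Casesta–Vinania agreement and D-814 is covered: preferential rate 24% applies instead.
Duty = $9,093.16 × 24% = $2,182.36.
Total = $0.00 + $44,702.66 + $26,861.23 + $2,182.36 = $73,746.25.

$73,746.25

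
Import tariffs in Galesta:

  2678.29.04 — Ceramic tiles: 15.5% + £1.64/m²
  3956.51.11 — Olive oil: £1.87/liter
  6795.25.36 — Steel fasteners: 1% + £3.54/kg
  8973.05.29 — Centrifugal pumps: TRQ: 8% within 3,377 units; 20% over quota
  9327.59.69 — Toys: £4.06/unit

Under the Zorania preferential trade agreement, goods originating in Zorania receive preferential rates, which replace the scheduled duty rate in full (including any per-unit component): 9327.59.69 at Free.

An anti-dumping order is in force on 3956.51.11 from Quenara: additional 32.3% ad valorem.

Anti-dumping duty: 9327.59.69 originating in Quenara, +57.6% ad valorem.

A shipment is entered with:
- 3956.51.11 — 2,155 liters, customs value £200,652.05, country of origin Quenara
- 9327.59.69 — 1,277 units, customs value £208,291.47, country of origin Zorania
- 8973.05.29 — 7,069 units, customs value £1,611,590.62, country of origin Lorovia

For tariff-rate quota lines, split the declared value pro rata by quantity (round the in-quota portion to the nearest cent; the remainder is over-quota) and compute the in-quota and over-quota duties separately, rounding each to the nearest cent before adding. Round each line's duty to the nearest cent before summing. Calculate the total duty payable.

£298,771.97

Line 1 (3956.51.11, Quenara, 2,155 liters, £200,652.05):
Base rate for 3956.51.11 is £1.87/liter.
Additional duty on 3956.51.11 from Quenara: +32.3% ad valorem. Applied ad valorem rate = 32.3%.
Duty = £200,652.05 × 32.3% + 2,155 × £1.87 = £68,840.46.
Line 2 (9327.59.69, Zorania, 1,277 units, £208,291.47):
Base rate for 9327.59.69 is £4.06/unit.
Origin Zorania qualifies under the Galesta–Zorania agreement and 9327.59.69 is covered: preferential rate Free applies instead.
The additional-duty order on 9327.59.69 targets Quenara, not Zorania; it does not apply.
Duty = £208,291.47 × 0% = £0.00.
Line 3 (8973.05.29, Lorovia, 7,069 units, £1,611,590.62):
Code 8973.05.29 is under a tariff-rate quota (threshold 3,377 units). In-quota: 3,377 units at 8%; over-quota: 3,692 units at 20%.
Pro-rata value split: in-quota = £1,611,590.62 × 3,377/7,069 = £769,888.46; over-quota = £1,611,590.62 − £769,888.46 = £841,702.16.
In-quota duty = £769,888.46 × 8% = £61,591.08. Over-quota duty = £841,702.16 × 20% = £168,340.43.
Line duty = £61,591.08 + £168,340.43 = £229,931.51.
Total = £68,840.46 + £0.00 + £229,931.51 = £298,771.97.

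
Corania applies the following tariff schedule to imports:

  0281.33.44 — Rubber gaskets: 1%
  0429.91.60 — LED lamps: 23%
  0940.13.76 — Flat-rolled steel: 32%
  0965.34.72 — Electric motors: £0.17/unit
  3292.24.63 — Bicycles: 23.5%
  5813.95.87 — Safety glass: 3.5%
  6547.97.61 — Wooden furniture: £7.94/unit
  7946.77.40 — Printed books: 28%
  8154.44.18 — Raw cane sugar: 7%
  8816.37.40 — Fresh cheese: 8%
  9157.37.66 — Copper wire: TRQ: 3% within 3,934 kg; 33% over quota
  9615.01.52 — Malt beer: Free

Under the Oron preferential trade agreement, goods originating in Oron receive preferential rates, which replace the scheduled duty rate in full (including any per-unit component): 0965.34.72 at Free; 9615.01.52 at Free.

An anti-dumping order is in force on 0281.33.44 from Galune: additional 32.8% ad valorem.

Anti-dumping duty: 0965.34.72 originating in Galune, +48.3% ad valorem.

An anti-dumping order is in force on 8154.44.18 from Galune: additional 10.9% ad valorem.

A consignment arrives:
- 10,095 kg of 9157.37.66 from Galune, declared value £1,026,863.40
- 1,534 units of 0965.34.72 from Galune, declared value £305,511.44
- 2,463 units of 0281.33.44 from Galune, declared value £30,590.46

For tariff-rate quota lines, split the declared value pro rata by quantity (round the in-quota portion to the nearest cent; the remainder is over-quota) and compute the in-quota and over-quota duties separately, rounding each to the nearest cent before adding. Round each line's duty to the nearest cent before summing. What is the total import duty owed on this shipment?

Line 1 (9157.37.66, Galune, 10,095 kg, £1,026,863.40):
Code 9157.37.66 is under a tariff-rate quota (threshold 3,934 kg). In-quota: 3,934 kg at 3%; over-quota: 6,161 kg at 33%.
Pro-rata value split: in-quota = £1,026,863.40 × 3,934/10,095 = £400,166.48; over-quota = £1,026,863.40 − £400,166.48 = £626,696.92.
In-quota duty = £400,166.48 × 3% = £12,004.99. Over-quota duty = £626,696.92 × 33% = £206,809.98.
Line duty = £12,004.99 + £206,809.98 = £218,814.97.
Line 2 (0965.34.72, Galune, 1,534 units, £305,511.44):
Base rate for 0965.34.72 is £0.17/unit.
0965.34.72 has an FTA preferential rate, but origin Galune is not Oron; base rate stands.
Additional duty on 0965.34.72 from Galune: +48.3% ad valorem. Applied ad valorem rate = 48.3%.
Duty = £305,511.44 × 48.3% + 1,534 × £0.17 = £147,822.81.
Line 3 (0281.33.44, Galune, 2,463 units, £30,590.46):
Base rate for 0281.33.44 is 1%.
Additional duty on 0281.33.44 from Galune: +32.8%. Applied ad valorem rate: 1% + 32.8% = 33.8%.
Duty = £30,590.46 × 33.8% = £10,339.58.
Total = £218,814.97 + £147,822.81 + £10,339.58 = £376,977.36.

£376,977.36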